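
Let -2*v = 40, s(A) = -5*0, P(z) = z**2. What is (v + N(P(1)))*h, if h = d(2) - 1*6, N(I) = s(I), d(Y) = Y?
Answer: 80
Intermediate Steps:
s(A) = 0
N(I) = 0
v = -20 (v = -1/2*40 = -20)
h = -4 (h = 2 - 1*6 = 2 - 6 = -4)
(v + N(P(1)))*h = (-20 + 0)*(-4) = -20*(-4) = 80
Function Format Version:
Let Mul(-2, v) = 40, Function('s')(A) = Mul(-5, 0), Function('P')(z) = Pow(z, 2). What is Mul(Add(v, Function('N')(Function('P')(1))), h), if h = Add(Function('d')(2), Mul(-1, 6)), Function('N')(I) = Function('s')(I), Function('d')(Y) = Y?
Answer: 80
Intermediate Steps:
Function('s')(A) = 0
Function('N')(I) = 0
v = -20 (v = Mul(Rational(-1, 2), 40) = -20)
h = -4 (h = Add(2, Mul(-1, 6)) = Add(2, -6) = -4)
Mul(Add(v, Function('N')(Function('P')(1))), h) = Mul(Add(-20, 0), -4) = Mul(-20, -4) = 80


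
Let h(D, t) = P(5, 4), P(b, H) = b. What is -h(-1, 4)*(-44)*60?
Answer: 13200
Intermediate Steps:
h(D, t) = 5
-h(-1, 4)*(-44)*60 = -5*(-44)*60 = -(-220)*60 = -1*(-13200) = 13200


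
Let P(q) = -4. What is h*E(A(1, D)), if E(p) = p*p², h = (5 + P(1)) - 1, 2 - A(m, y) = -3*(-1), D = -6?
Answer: 0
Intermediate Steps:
A(m, y) = -1 (A(m, y) = 2 - (-3)*(-1) = 2 - 1*3 = 2 - 3 = -1)
h = 0 (h = (5 - 4) - 1 = 1 - 1 = 0)
E(p) = p³
h*E(A(1, D)) = 0*(-1)³ = 0*(-1) = 0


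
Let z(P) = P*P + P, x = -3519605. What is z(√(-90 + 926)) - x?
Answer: 3520441 + 2*√209 ≈ 3.5205e+6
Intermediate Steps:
z(P) = P + P² (z(P) = P² + P = P + P²)
z(√(-90 + 926)) - x = √(-90 + 926)*(1 + √(-90 + 926)) - 1*(-3519605) = √836*(1 + √836) + 3519605 = (2*√209)*(1 + 2*√209) + 3519605 = 2*√209*(1 + 2*√209) + 3519605 = 3519605 + 2*√209*(1 + 2*√209)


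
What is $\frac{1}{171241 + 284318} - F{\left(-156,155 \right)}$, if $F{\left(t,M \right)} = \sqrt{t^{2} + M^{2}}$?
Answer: $\frac{1}{455559} - \sqrt{48361} \approx -219.91$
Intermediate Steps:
$F{\left(t,M \right)} = \sqrt{M^{2} + t^{2}}$
$\frac{1}{171241 + 284318} - F{\left(-156,155 \right)} = \frac{1}{171241 + 284318} - \sqrt{155^{2} + \left(-156\right)^{2}} = \frac{1}{455559} - \sqrt{24025 + 24336} = \frac{1}{455559} - \sqrt{48361}$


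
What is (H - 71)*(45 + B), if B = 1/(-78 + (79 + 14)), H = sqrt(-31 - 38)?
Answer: -47996/15 + 676*I*sqrt(69)/15 ≈ -3199.7 + 374.35*I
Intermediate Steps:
H = I*sqrt(69) (H = sqrt(-69) = I*sqrt(69) ≈ 8.3066*I)
B = 1/15 (B = 1/(-78 + 93) = 1/15 ≈ 0.066667)
(H - 71)*(45 + B) = (I*sqrt(69) - 71)*(45 + 1/15) = (-71 + I*sqrt(69))*(676/15) = -47996/15 + 676*I*sqrt(69)/15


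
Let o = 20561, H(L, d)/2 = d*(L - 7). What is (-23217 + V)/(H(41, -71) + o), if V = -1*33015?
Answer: -56232/15733 ≈ -3.5741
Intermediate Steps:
V = -33015
H(L, d) = 2*d*(-7 + L) (H(L, d) = 2*(d*(L - 7)) = 2*(d*(-7 + L)) = 2*d*(-7 + L))
(-23217 + V)/(H(41, -71) + o) = (-23217 - 33015)/(2*(-71)*(-7 + 41) + 20561) = -56232/(2*(-71)*34 + 20561) = -56232/(-4828 + 20561) = -56232/15733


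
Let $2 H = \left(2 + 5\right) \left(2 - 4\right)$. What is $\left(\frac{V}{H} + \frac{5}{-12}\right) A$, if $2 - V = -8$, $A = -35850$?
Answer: $\frac{926125}{14} \approx 66152.0$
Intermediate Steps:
$V = 10$ ($V = 2 - -8 = 2 + 8 = 10$)
$H = -7$ ($H = \frac{\left(2 + 5\right) \left(2 - 4\right)}{2} = \frac{7 \left(-2\right)}{2} = \frac{1}{2} \left(-14\right) = -7$)
$\left(\frac{V}{H} + \frac{5}{-12}\right) A = \left(\frac{10}{-7} + \frac{5}{-12}\right) \left(-35850\right) = \left(10 \left(- \frac{1}{7}\right) + 5 \left(- \frac{1}{12}\right)\right) \left(-35850\right) = \left(- \frac{10}{7} - \frac{5}{12}\right) \left(-35850\right) = \left(- \frac{155}{84}\right) \left(-35850\right) = \frac{926125}{14}$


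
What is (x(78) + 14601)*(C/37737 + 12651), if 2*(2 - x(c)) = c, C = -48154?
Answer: 6952309387012/37737 ≈ 1.8423e+8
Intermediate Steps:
x(c) = 2 - c/2
(x(78) + 14601)*(C/37737 + 12651) = ((2 - ½*78) + 14601)*(-48154/37737 + 12651) = ((2 - 39) + 14601)*(-48154*1/37737 + 12651) = (-37 + 14601)*(-48154/37737 + 12651) = 14564*(477362633/37737) = 6952309387012/37737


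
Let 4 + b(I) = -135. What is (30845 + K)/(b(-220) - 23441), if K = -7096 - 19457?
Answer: -1073/5895 ≈ -0.18202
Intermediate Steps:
K = -26553
b(I) = -139 (b(I) = -4 - 135 = -139)
(30845 + K)/(b(-220) - 23441) = (30845 - 26553)/(-139 - 23441) = 4292/(-23580) = 4292*(-1/23580) = -1073/5895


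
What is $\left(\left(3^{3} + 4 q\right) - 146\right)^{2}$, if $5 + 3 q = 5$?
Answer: $14161$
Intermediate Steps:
$q = 0$ ($q = - \frac{5}{3} + \frac{1}{3} \cdot 5 = - \frac{5}{3} + \frac{5}{3} = 0$)
$\left(\left(3^{3} + 4 q\right) - 146\right)^{2} = \left(\left(3^{3} + 4 \cdot 0\right) - 146\right)^{2} = \left(\left(27 + 0\right) - 146\right)^{2} = \left(27 - 146\right)^{2} = \left(-119\right)^{2} = 14161$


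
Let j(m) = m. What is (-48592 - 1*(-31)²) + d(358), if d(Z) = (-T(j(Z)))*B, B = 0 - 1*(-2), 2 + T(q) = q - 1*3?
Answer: -50259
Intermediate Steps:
T(q) = -5 + q (T(q) = -2 + (q - 1*3) = -2 + (q - 3) = -2 + (-3 + q) = -5 + q)
B = 2 (B = 0 + 2 = 2)
d(Z) = 10 - 2*Z (d(Z) = -(-5 + Z)*2 = (5 - Z)*2 = 10 - 2*Z)
(-48592 - 1*(-31)²) + d(358) = (-48592 - 1*(-31)²) + (10 - 2*358) = (-48592 - 1*961) + (10 - 716) = (-48592 - 961) - 706 = -49553 - 706 = -50259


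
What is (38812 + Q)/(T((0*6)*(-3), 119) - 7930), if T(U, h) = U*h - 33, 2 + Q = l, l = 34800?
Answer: -73610/7963 ≈ -9.2440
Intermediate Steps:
Q = 34798 (Q = -2 + 34800 = 34798)
T(U, h) = -33 + U*h
(38812 + Q)/(T((0*6)*(-3), 119) - 7930) = (38812 + 34798)/((-33 + ((0*6)*(-3))*119) - 7930) = 73610/((-33 + (0*(-3))*119) - 7930) = 73610/((-33 + 0*119) - 7930) = 73610/((-33 + 0) - 7930) = 73610/(-33 - 7930) = 73610/(-7963) = 73610*(-1/7963) = -73610/7963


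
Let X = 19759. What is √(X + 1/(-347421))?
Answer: √2384937998823498/347421 ≈ 140.57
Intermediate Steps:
√(X + 1/(-347421)) = √(19759 + 1/(-347421)) = √(19759 - 1/347421) = √(6864691538/347421) = √2384937998823498/347421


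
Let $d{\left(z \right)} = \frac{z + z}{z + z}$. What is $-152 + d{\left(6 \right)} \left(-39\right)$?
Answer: $-191$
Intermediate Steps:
$d{\left(z \right)} = 1$ ($d{\left(z \right)} = \frac{2 z}{2 z} = 2 z \frac{1}{2 z} = 1$)
$-152 + d{\left(6 \right)} \left(-39\right) = -152 + 1 \left(-39\right) = -152 - 39 = -191$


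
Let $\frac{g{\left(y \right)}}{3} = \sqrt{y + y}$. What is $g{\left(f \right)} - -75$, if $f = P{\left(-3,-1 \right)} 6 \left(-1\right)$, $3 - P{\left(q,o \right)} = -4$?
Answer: $75 + 6 i \sqrt{21} \approx 75.0 + 27.495 i$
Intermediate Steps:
$P{\left(q,o \right)} = 7$ ($P{\left(q,o \right)} = 3 - -4 = 3 + 4 = 7$)
$f = -42$ ($f = 7 \cdot 6 \left(-1\right) = 42 \left(-1\right) = -42$)
$g{\left(y \right)} = 3 \sqrt{2} \sqrt{y}$ ($g{\left(y \right)} = 3 \sqrt{y + y} = 3 \sqrt{2 y} = 3 \sqrt{2} \sqrt{y}$)
$g{\left(f \right)} - -75 = 3 \sqrt{2} \sqrt{-42} - -75 = 3 \sqrt{2} i \sqrt{42} + 75 = 6 i \sqrt{21} + 75 = 75 + 6 i \sqrt{21}$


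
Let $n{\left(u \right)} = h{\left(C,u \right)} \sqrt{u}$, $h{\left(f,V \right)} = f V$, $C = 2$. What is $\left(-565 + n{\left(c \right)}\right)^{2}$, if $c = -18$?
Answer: $295897 + 122040 i \sqrt{2} \approx 2.959 \cdot 10^{5} + 1.7259 \cdot 10^{5} i$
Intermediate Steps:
$h{\left(f,V \right)} = V f$
$n{\left(u \right)} = 2 u^{\frac{3}{2}}$ ($n{\left(u \right)} = u 2 \sqrt{u} = 2 u \sqrt{u} = 2 u^{\frac{3}{2}}$)
$\left(-565 + n{\left(c \right)}\right)^{2} = \left(-565 + 2 \left(-18\right)^{\frac{3}{2}}\right)^{2} = \left(-565 + 2 \left(- 54 i \sqrt{2}\right)\right)^{2} = \left(-565 - 108 i \sqrt{2}\right)^{2}$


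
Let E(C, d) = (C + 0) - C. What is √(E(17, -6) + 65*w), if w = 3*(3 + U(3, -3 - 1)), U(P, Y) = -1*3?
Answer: 0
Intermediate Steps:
U(P, Y) = -3
w = 0 (w = 3*(3 - 3) = 3*0 = 0)
E(C, d) = 0 (E(C, d) = C - C = 0)
√(E(17, -6) + 65*w) = √(0 + 65*0) = √(0 + 0) = √0 = 0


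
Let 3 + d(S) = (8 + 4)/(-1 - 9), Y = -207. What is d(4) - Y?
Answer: 1014/5 ≈ 202.80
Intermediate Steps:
d(S) = -21/5 (d(S) = -3 + (8 + 4)/(-1 - 9) = -3 + 12/(-10) = -3 + 12*(-⅒) = -3 - 6/5 = -21/5)
d(4) - Y = -21/5 - 1*(-207) = -21/5 + 207 = 1014/5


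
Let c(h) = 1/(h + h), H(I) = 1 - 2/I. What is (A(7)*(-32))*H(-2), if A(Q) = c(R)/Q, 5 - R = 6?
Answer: 32/7 ≈ 4.5714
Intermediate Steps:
R = -1 (R = 5 - 1*6 = 5 - 6 = -1)
H(I) = 1 - 2/I
c(h) = 1/(2*h)
A(Q) = -1/(2*Q) (A(Q) = ((1/2)/(-1))/Q = ((1/2)*(-1))/Q = -1/(2*Q))
(A(7)*(-32))*H(-2) = (-1/2/7*(-32))*((-2 - 2)/(-2)) = (-1/2*1/7*(-32))*(-1/2*(-4)) = -1/14*(-32)*2 = (16/7)*2 = 32/7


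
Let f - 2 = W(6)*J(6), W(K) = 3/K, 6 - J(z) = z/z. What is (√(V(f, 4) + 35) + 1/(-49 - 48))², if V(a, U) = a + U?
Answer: 818585/18818 - √174/97 ≈ 43.364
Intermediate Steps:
J(z) = 5 (J(z) = 6 - z/z = 6 - 1*1 = 6 - 1 = 5)
f = 9/2 (f = 2 + (3/6)*5 = 2 + (3*(⅙))*5 = 2 + (½)*5 = 2 + 5/2 = 9/2 ≈ 4.5000)
V(a, U) = U + a
(√(V(f, 4) + 35) + 1/(-49 - 48))² = (√((4 + 9/2) + 35) + 1/(-49 - 48))² = (√(17/2 + 35) + 1/(-97))² = (√(87/2) - 1/97)² = (√174/2 - 1/97)² = (-1/97 + √174/2)²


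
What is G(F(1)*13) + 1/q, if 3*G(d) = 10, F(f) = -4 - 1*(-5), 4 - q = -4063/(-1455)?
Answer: 21935/5271 ≈ 4.1615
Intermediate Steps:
q = 1757/1455 (q = 4 - (-4063)/(-1455) = 4 - (-4063)*(-1)/1455 = 4 - 1*4063/1455 = 4 - 4063/1455 = 1757/1455 ≈ 1.2076)
F(f) = 1 (F(f) = -4 + 5 = 1)
G(d) = 10/3 (G(d) = (⅓)*10 = 10/3)
G(F(1)*13) + 1/q = 10/3 + 1/(1757/1455) = 10/3 + 1455/1757 = 21935/5271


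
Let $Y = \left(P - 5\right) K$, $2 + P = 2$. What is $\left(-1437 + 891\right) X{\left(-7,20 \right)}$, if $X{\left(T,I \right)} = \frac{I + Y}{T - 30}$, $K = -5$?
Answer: $\frac{24570}{37} \approx 664.05$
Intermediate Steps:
$P = 0$ ($P = -2 + 2 = 0$)
$Y = 25$ ($Y = \left(0 - 5\right) \left(-5\right) = \left(-5\right) \left(-5\right) = 25$)
$X{\left(T,I \right)} = \frac{25 + I}{-30 + T}$ ($X{\left(T,I \right)} = \frac{I + 25}{T - 30} = \frac{25 + I}{-30 + T}$)
$\left(-1437 + 891\right) X{\left(-7,20 \right)} = \left(-1437 + 891\right) \frac{25 + 20}{-30 - 7} = - 546 \frac{1}{-37} \cdot 45 = - 546 \left(\left(- \frac{1}{37}\right) 45\right) = \left(-546\right) \left(- \frac{45}{37}\right) = \frac{24570}{37}$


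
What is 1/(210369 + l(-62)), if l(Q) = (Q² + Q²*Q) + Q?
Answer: -1/24177 ≈ -4.1362e-5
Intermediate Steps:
l(Q) = Q + Q² + Q³ (l(Q) = (Q² + Q³) + Q = Q + Q² + Q³)
1/(210369 + l(-62)) = 1/(210369 - 62*(1 - 62 + (-62)²)) = 1/(210369 - 62*(1 - 62 + 3844)) = 1/(210369 - 62*3783) = 1/(210369 - 234546) = 1/(-24177) = -1/24177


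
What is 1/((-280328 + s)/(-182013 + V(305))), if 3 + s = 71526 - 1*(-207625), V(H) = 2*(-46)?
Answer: 36421/236 ≈ 154.33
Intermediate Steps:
V(H) = -92
s = 279148 (s = -3 + (71526 - 1*(-207625)) = -3 + (71526 + 207625) = -3 + 279151 = 279148)
1/((-280328 + s)/(-182013 + V(305))) = 1/((-280328 + 279148)/(-182013 - 92)) = 1/(-1180/(-182105)) = 1/(-1180*(-1/182105)) = 1/(236/36421) = 36421/236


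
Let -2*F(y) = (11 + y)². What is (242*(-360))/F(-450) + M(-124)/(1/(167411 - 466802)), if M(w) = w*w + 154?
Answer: -896064427933590/192721 ≈ -4.6495e+9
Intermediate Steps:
F(y) = -(11 + y)²/2
M(w) = 154 + w² (M(w) = w² + 154 = 154 + w²)
(242*(-360))/F(-450) + M(-124)/(1/(167411 - 466802)) = (242*(-360))/((-(11 - 450)²/2)) + (154 + (-124)²)/(1/(167411 - 466802)) = -87120/((-½*(-439)²)) + (154 + 15376)/(1/(-299391)) = -87120/((-½*192721)) + 15530/(-1/299391) = -87120/(-192721/2) + 15530*(-299391) = -87120*(-2/192721) - 4649542230 = 174240/192721 - 4649542230 = -896064427933590/192721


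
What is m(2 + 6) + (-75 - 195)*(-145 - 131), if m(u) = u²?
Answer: 74584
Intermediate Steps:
m(2 + 6) + (-75 - 195)*(-145 - 131) = (2 + 6)² + (-75 - 195)*(-145 - 131) = 8² - 270*(-276) = 64 + 74520 = 74584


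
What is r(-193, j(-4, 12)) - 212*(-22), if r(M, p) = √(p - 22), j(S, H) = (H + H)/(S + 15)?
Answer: 4664 + I*√2398/11 ≈ 4664.0 + 4.4518*I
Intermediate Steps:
j(S, H) = 2*H/(15 + S) (j(S, H) = (2*H)/(15 + S) = 2*H/(15 + S))
r(M, p) = √(-22 + p)
r(-193, j(-4, 12)) - 212*(-22) = √(-22 + 2*12/(15 - 4)) - 212*(-22) = √(-22 + 2*12/11) + 4664 = √(-22 + 2*12*(1/11)) + 4664 = √(-22 + 24/11) + 4664 = √(-218/11) + 4664 = I*√2398/11 + 4664 = 4664 + I*√2398/11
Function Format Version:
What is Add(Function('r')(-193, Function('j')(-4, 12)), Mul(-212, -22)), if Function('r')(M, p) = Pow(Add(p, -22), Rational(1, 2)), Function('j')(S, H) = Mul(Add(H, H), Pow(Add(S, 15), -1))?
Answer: Add(4664, Mul(Rational(1, 11), I, Pow(2398, Rational(1, 2)))) ≈ Add(4664.0, Mul(4.4518, I))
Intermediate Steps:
Function('j')(S, H) = Mul(2, H, Pow(Add(15, S), -1)) (Function('j')(S, H) = Mul(Mul(2, H), Pow(Add(15, S), -1)) = Mul(2, H, Pow(Add(15, S), -1)))
Function('r')(M, p) = Pow(Add(-22, p), Rational(1, 2))
Add(Function('r')(-193, Function('j')(-4, 12)), Mul(-212, -22)) = Add(Pow(Add(-22, Mul(2, 12, Pow(Add(15, -4), -1))), Rational(1, 2)), Mul(-212, -22)) = Add(Pow(Add(-22, Mul(2, 12, Pow(11, -1))), Rational(1, 2)), 4664) = Add(Pow(Add(-22, Mul(2, 12, Rational(1, 11))), Rational(1, 2)), 4664) = Add(Pow(Add(-22, Rational(24, 11)), Rational(1, 2)), 4664) = Add(Pow(Rational(-218, 11), Rational(1, 2)), 4664) = Add(Mul(Rational(1, 11), I, Pow(2398, Rational(1, 2))), 4664) = Add(4664, Mul(Rational(1, 11), I, Pow(2398, Rational(1, 2))))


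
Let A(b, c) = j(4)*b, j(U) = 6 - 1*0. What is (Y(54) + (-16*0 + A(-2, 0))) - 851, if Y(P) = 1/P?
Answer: -46601/54 ≈ -862.98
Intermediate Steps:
j(U) = 6 (j(U) = 6 + 0 = 6)
A(b, c) = 6*b
(Y(54) + (-16*0 + A(-2, 0))) - 851 = (1/54 + (-16*0 + 6*(-2))) - 851 = (1/54 + (0 - 12)) - 851 = (1/54 - 12) - 851 = -647/54 - 851 = -46601/54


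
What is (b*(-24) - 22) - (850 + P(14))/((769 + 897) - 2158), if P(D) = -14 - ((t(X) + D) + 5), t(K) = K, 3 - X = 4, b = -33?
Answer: 189829/246 ≈ 771.66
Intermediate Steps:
X = -1 (X = 3 - 1*4 = 3 - 4 = -1)
P(D) = -18 - D (P(D) = -14 - ((-1 + D) + 5) = -14 - (4 + D) = -14 + (-4 - D) = -18 - D)
(b*(-24) - 22) - (850 + P(14))/((769 + 897) - 2158) = (-33*(-24) - 22) - (850 + (-18 - 1*14))/((769 + 897) - 2158) = (792 - 22) - (850 + (-18 - 14))/(1666 - 2158) = 770 - (850 - 32)/(-492) = 770 - 818*(-1)/492 = 770 - 1*(-409/246) = 770 + 409/246 = 189829/246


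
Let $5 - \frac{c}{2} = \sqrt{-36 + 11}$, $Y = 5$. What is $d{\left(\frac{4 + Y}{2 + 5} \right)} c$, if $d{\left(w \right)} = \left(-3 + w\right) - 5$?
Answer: $- \frac{470}{7} + \frac{470 i}{7} \approx -67.143 + 67.143 i$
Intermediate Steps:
$d{\left(w \right)} = -8 + w$
$c = 10 - 10 i$ ($c = 10 - 2 \sqrt{-36 + 11} = 10 - 2 \sqrt{-25} = 10 - 2 \cdot 5 i = 10 - 10 i \approx 10.0 - 10.0 i$)
$d{\left(\frac{4 + Y}{2 + 5} \right)} c = \left(-8 + \frac{4 + 5}{2 + 5}\right) \left(10 - 10 i\right) = \left(-8 + \frac{9}{7}\right) \left(10 - 10 i\right) = - \frac{47 \left(10 - 10 i\right)}{7} = - \frac{470}{7} + \frac{470 i}{7}$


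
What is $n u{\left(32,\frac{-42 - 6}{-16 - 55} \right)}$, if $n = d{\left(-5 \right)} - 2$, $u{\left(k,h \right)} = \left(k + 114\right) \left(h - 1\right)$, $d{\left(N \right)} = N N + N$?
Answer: $- \frac{60444}{71} \approx -851.32$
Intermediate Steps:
$d{\left(N \right)} = N + N^{2}$ ($d{\left(N \right)} = N^{2} + N = N + N^{2}$)
$u{\left(k,h \right)} = \left(-1 + h\right) \left(114 + k\right)$ ($u{\left(k,h \right)} = \left(114 + k\right) \left(-1 + h\right) = \left(-1 + h\right) \left(114 + k\right)$)
$n = 18$ ($n = - 5 \left(1 - 5\right) - 2 = \left(-5\right) \left(-4\right) - 2 = 20 - 2 = 18$)
$n u{\left(32,\frac{-42 - 6}{-16 - 55} \right)} = 18 \left(-114 - 32 + 114 \frac{-42 - 6}{-16 - 55} + \frac{-42 - 6}{-16 - 55} \cdot 32\right) = 18 \left(-114 - 32 + 114 \left(- \frac{48}{-71}\right) + - \frac{48}{-71} \cdot 32\right) = 18 \left(-114 - 32 + 114 \left(\left(-48\right) \left(- \frac{1}{71}\right)\right) + \left(-48\right) \left(- \frac{1}{71}\right) 32\right) = 18 \left(-114 - 32 + 114 \cdot \frac{48}{71} + \frac{48}{71} \cdot 32\right) = 18 \left(-114 - 32 + \frac{5472}{71} + \frac{1536}{71}\right) = 18 \left(- \frac{3358}{71}\right) = - \frac{60444}{71}$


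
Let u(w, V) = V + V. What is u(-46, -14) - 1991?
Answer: -2019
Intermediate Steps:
u(w, V) = 2*V
u(-46, -14) - 1991 = 2*(-14) - 1991 = -28 - 1991 = -2019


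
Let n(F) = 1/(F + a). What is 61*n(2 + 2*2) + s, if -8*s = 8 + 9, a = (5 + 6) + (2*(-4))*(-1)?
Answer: 63/200 ≈ 0.31500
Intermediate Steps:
a = 19 (a = 11 - 8*(-1) = 11 + 8 = 19)
s = -17/8 (s = -(8 + 9)/8 = -⅛*17 = -17/8 ≈ -2.1250)
n(F) = 1/(19 + F) (n(F) = 1/(F + 19) = 1/(19 + F))
61*n(2 + 2*2) + s = 61/(19 + (2 + 2*2)) - 17/8 = 61/(19 + (2 + 4)) - 17/8 = 61/(19 + 6) - 17/8 = 61/25 - 17/8 = 63/200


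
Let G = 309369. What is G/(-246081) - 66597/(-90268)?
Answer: -3845954845/7404413236 ≈ -0.51941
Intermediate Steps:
G/(-246081) - 66597/(-90268) = 309369/(-246081) - 66597/(-90268) = 309369*(-1/246081) - 66597*(-1/90268) = -103123/82027 + 66597/90268 = -3845954845/7404413236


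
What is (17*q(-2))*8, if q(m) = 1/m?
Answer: -68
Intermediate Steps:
(17*q(-2))*8 = (17/(-2))*8 = (17*(-½))*8 = -17/2*8 = -68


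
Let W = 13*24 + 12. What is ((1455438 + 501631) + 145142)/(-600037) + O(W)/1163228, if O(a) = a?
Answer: -611289071280/174494959859 ≈ -3.5032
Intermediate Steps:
W = 324 (W = 312 + 12 = 324)
((1455438 + 501631) + 145142)/(-600037) + O(W)/1163228 = ((1455438 + 501631) + 145142)/(-600037) + 324/1163228 = (1957069 + 145142)*(-1/600037) + 324*(1/1163228) = 2102211*(-1/600037) + 81/290807 = -2102211/600037 + 81/290807 = -611289071280/174494959859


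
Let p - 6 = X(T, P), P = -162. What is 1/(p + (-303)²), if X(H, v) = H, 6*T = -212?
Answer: 3/275339 ≈ 1.0896e-5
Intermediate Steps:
T = -106/3 (T = (⅙)*(-212) = -106/3 ≈ -35.333)
p = -88/3 (p = 6 - 106/3 = -88/3 ≈ -29.333)
1/(p + (-303)²) = 1/(-88/3 + (-303)²) = 1/(-88/3 + 91809) = 1/(275339/3) = 3/275339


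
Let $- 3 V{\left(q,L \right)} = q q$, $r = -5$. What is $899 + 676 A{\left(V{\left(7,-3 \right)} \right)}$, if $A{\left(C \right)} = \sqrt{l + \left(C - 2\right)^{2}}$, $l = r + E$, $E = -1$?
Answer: $899 + \frac{676 \sqrt{2971}}{3} \approx 13181.0$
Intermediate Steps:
$V{\left(q,L \right)} = - \frac{q^{2}}{3}$ ($V{\left(q,L \right)} = - \frac{q q}{3} = - \frac{q^{2}}{3}$)
$l = -6$ ($l = -5 - 1 = -6$)
$A{\left(C \right)} = \sqrt{-6 + \left(-2 + C\right)^{2}}$ ($A{\left(C \right)} = \sqrt{-6 + \left(C - 2\right)^{2}} = \sqrt{-6 + \left(-2 + C\right)^{2}}$)
$899 + 676 A{\left(V{\left(7,-3 \right)} \right)} = 899 + 676 \sqrt{-6 + \left(-2 - \frac{7^{2}}{3}\right)^{2}} = 899 + 676 \sqrt{-6 + \left(-2 - \frac{49}{3}\right)^{2}} = 899 + 676 \sqrt{-6 + \left(- \frac{55}{3}\right)^{2}} = 899 + 676 \sqrt{-6 + \frac{3025}{9}} = 899 + 676 \sqrt{\frac{2971}{9}} = 899 + 676 \frac{\sqrt{2971}}{3} = 899 + \frac{676 \sqrt{2971}}{3}$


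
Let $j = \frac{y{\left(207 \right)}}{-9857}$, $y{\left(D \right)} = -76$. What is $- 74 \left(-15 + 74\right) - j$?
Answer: $- \frac{43035738}{9857} \approx -4366.0$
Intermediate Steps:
$j = \frac{76}{9857}$ ($j = - \frac{76}{-9857} = \left(-76\right) \left(- \frac{1}{9857}\right) = \frac{76}{9857} \approx 0.0077103$)
$- 74 \left(-15 + 74\right) - j = - 74 \left(-15 + 74\right) - \frac{76}{9857} = \left(-74\right) 59 - \frac{76}{9857} = -4366 - \frac{76}{9857} = - \frac{43035738}{9857}$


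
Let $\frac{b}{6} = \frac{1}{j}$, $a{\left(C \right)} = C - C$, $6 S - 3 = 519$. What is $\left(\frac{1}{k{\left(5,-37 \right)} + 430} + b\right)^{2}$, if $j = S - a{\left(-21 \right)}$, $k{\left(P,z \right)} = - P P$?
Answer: $\frac{703921}{137945025} \approx 0.0051029$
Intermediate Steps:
$S = 87$ ($S = \frac{1}{2} + \frac{1}{6} \cdot 519 = \frac{1}{2} + \frac{173}{2} = 87$)
$a{\left(C \right)} = 0$
$k{\left(P,z \right)} = - P^{2}$
$j = 87$ ($j = 87 - 0 = 87 + 0 = 87$)
$b = \frac{2}{29}$ ($b = \frac{6}{87} = 6 \cdot \frac{1}{87} = \frac{2}{29} \approx 0.068966$)
$\left(\frac{1}{k{\left(5,-37 \right)} + 430} + b\right)^{2} = \left(\frac{1}{- 5^{2} + 430} + \frac{2}{29}\right)^{2} = \left(\frac{1}{\left(-1\right) 25 + 430} + \frac{2}{29}\right)^{2} = \left(\frac{1}{-25 + 430} + \frac{2}{29}\right)^{2} = \left(\frac{1}{405} + \frac{2}{29}\right)^{2} = \left(\frac{839}{11745}\right)^{2} = \frac{703921}{137945025}$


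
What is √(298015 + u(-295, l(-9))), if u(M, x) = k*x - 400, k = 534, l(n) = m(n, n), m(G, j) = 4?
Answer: √299751 ≈ 547.50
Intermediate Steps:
l(n) = 4
u(M, x) = -400 + 534*x (u(M, x) = 534*x - 400 = -400 + 534*x)
√(298015 + u(-295, l(-9))) = √(298015 + (-400 + 534*4)) = √(298015 + (-400 + 2136)) = √(298015 + 1736) = √299751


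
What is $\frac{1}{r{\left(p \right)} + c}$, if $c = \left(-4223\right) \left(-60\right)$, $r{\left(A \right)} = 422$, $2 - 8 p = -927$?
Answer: $\frac{1}{253802} \approx 3.9401 \cdot 10^{-6}$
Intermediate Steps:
$p = \frac{929}{8}$ ($p = \frac{1}{4} - - \frac{927}{8} = \frac{1}{4} + \frac{927}{8} = \frac{929}{8} \approx 116.13$)
$c = 253380$
$\frac{1}{r{\left(p \right)} + c} = \frac{1}{422 + 253380} = \frac{1}{253802}$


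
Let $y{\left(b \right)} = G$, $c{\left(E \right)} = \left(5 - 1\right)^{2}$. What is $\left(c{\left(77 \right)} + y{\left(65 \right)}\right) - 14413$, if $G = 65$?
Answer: $-14332$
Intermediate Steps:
$c{\left(E \right)} = 16$ ($c{\left(E \right)} = 4^{2} = 16$)
$y{\left(b \right)} = 65$
$\left(c{\left(77 \right)} + y{\left(65 \right)}\right) - 14413 = \left(16 + 65\right) - 14413 = 81 - 14413 = -14332$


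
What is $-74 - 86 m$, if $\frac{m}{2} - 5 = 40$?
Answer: $-7814$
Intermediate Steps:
$m = 90$ ($m = 10 + 2 \cdot 40 = 10 + 80 = 90$)
$-74 - 86 m = -74 - 7740 = -7814$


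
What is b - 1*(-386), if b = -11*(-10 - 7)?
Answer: 573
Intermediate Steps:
b = 187 (b = -11*(-17) = 187)
b - 1*(-386) = 187 - 1*(-386) = 187 + 386 = 573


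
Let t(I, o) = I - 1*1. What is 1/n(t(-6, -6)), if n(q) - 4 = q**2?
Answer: 1/53 ≈ 0.018868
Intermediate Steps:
t(I, o) = -1 + I (t(I, o) = I - 1 = -1 + I)
n(q) = 4 + q**2
1/n(t(-6, -6)) = 1/(4 + (-1 - 6)**2) = 1/(4 + (-7)**2) = 1/(4 + 49) = 1/53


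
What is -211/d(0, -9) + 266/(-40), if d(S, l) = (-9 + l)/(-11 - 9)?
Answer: -43397/180 ≈ -241.09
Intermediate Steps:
d(S, l) = 9/20 - l/20 (d(S, l) = (-9 + l)/(-20) = (-9 + l)*(-1/20) = 9/20 - l/20)
-211/d(0, -9) + 266/(-40) = -211/(9/20 - 1/20*(-9)) + 266/(-40) = -211/(9/20 + 9/20) + 266*(-1/40) = -211/9/10 - 133/20 = -211*10/9 - 133/20 = -2110/9 - 133/20 = -43397/180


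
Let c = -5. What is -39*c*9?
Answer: 1755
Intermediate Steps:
-39*c*9 = -39*(-5)*9 = 195*9 = 1755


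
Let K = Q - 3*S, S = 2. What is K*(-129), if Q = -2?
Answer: 1032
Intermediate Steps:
K = -8 (K = -2 - 3*2 = -2 - 6 = -8)
K*(-129) = -8*(-129) = 1032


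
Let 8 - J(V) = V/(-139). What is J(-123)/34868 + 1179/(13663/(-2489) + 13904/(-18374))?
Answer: -631223909461349/3344084728724 ≈ -188.76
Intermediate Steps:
J(V) = 8 + V/139 (J(V) = 8 - V/(-139) = 8 - V*(-1)/139 = 8 - (-1)*V/139 = 8 + V/139)
J(-123)/34868 + 1179/(13663/(-2489) + 13904/(-18374)) = (8 + (1/139)*(-123))/34868 + 1179/(13663/(-2489) + 13904/(-18374)) = (8 - 123/139)*(1/34868) + 1179/(13663*(-1/2489) + 13904*(-1/18374)) = (989/139)*(1/34868) + 1179/(-13663/2489 - 6952/9187) = 43/210724 + 1179/(-142825509/22866443) = 43/210724 + 1179*(-22866443/142825509) = 43/210724 - 2995504033/15869501 = -631223909461349/3344084728724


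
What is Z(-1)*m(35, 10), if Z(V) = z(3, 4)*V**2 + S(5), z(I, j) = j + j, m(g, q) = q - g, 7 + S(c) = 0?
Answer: -25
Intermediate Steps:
S(c) = -7 (S(c) = -7 + 0 = -7)
z(I, j) = 2*j
Z(V) = -7 + 8*V**2 (Z(V) = (2*4)*V**2 - 7 = 8*V**2 - 7 = -7 + 8*V**2)
Z(-1)*m(35, 10) = (-7 + 8*(-1)**2)*(10 - 1*35) = (-7 + 8*1)*(10 - 35) = (-7 + 8)*(-25) = 1*(-25) = -25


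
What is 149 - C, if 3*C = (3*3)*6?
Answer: 131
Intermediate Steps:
C = 18 (C = ((3*3)*6)/3 = (9*6)/3 = (⅓)*54 = 18)
149 - C = 149 - 1*18 = 149 - 18 = 131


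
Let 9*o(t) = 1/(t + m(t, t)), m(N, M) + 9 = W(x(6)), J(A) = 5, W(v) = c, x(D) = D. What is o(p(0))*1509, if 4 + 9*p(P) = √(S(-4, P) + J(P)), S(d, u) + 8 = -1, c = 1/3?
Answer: -61869/3364 - 1509*I/3364 ≈ -18.392 - 0.44857*I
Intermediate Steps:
c = ⅓ ≈ 0.33333
W(v) = ⅓
S(d, u) = -9 (S(d, u) = -8 - 1 = -9)
m(N, M) = -26/3 (m(N, M) = -9 + ⅓ = -26/3)
p(P) = -4/9 + 2*I/9 (p(P) = -4/9 + √(-9 + 5)/9 = -4/9 + √(-4)/9 = -4/9 + (2*I)/9 = -4/9 + 2*I/9)
o(t) = 1/(9*(-26/3 + t)) (o(t) = 1/(9*(t - 26/3)) = 1/(9*(-26/3 + t)))
o(p(0))*1509 = (1/(3*(-26 + 3*(-4/9 + 2*I/9))))*1509 = (1/(3*(-26 + (-4/3 + 2*I/3))))*1509 = (1/(3*(-82/3 + 2*I/3)))*1509 = ((9*(-82/3 - 2*I/3)/6728)/3)*1509 = (3*(-82/3 - 2*I/3)/6728)*1509 = 4527*(-82/3 - 2*I/3)/6728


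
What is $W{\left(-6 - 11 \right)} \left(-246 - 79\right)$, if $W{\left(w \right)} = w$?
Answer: $5525$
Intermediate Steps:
$W{\left(-6 - 11 \right)} \left(-246 - 79\right) = \left(-6 - 11\right) \left(-246 - 79\right) = \left(-17\right) \left(-325\right) = 5525$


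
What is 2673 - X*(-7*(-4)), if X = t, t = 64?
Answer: 881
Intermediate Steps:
X = 64
2673 - X*(-7*(-4)) = 2673 - 64*(-7*(-4)) = 2673 - 64*28 = 2673 - 1*1792 = 2673 - 1792 = 881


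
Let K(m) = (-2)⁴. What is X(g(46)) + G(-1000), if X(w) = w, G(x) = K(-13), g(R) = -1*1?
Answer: 15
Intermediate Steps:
g(R) = -1
K(m) = 16
G(x) = 16
X(g(46)) + G(-1000) = -1 + 16 = 15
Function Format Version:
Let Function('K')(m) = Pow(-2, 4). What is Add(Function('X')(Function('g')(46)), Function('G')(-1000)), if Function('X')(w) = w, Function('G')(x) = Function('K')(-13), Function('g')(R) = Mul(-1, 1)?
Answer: 15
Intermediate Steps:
Function('g')(R) = -1
Function('K')(m) = 16
Function('G')(x) = 16
Add(Function('X')(Function('g')(46)), Function('G')(-1000)) = Add(-1, 16) = 15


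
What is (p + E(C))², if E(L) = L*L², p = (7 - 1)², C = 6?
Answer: 63504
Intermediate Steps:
p = 36 (p = 6² = 36)
E(L) = L³
(p + E(C))² = (36 + 6³)² = (36 + 216)² = 252² = 63504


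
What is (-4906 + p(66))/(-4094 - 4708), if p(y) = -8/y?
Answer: 80951/145233 ≈ 0.55739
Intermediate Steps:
(-4906 + p(66))/(-4094 - 4708) = (-4906 - 8/66)/(-4094 - 4708) = (-4906 - 8*1/66)/(-8802) = (-4906 - 4/33)*(-1/8802) = -161902/33*(-1/8802) = 80951/145233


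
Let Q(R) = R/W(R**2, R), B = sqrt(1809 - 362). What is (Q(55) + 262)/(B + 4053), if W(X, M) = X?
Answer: 58407783/903394910 - 14411*sqrt(1447)/903394910 ≈ 0.064047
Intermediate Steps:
B = sqrt(1447) ≈ 38.039
Q(R) = 1/R (Q(R) = R/(R**2) = R/R**2 = 1/R)
(Q(55) + 262)/(B + 4053) = (1/55 + 262)/(sqrt(1447) + 4053) = (1/55 + 262)/(4053 + sqrt(1447)) = 14411/(55*(4053 + sqrt(1447)))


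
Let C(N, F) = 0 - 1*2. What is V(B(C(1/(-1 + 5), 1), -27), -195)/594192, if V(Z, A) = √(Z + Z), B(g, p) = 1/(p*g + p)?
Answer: √6/5347728 ≈ 4.5804e-7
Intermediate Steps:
C(N, F) = -2 (C(N, F) = 0 - 2 = -2)
B(g, p) = 1/(p + g*p) (B(g, p) = 1/(g*p + p) = 1/(p + g*p))
V(Z, A) = √2*√Z (V(Z, A) = √(2*Z) = √2*√Z)
V(B(C(1/(-1 + 5), 1), -27), -195)/594192 = (√2*√(1/((-27)*(1 - 2))))/594192 = (√2*√(-1/27/(-1)))*(1/594192) = (√2*√(-1/27*(-1)))*(1/594192) = (√2*√(1/27))*(1/594192) = (√2*(√3/9))*(1/594192) = (√6/9)*(1/594192) = √6/5347728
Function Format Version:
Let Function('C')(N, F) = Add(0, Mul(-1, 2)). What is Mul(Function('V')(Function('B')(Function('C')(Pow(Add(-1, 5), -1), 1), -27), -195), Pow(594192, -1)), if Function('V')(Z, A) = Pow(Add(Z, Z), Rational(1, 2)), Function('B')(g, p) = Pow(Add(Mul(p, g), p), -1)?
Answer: Mul(Rational(1, 5347728), Pow(6, Rational(1, 2))) ≈ 4.5804e-7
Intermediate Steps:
Function('C')(N, F) = -2 (Function('C')(N, F) = Add(0, -2) = -2)
Function('B')(g, p) = Pow(Add(p, Mul(g, p)), -1) (Function('B')(g, p) = Pow(Add(Mul(g, p), p), -1) = Pow(Add(p, Mul(g, p)), -1))
Function('V')(Z, A) = Mul(Pow(2, Rational(1, 2)), Pow(Z, Rational(1, 2))) (Function('V')(Z, A) = Pow(Mul(2, Z), Rational(1, 2)) = Mul(Pow(2, Rational(1, 2)), Pow(Z, Rational(1, 2))))
Mul(Function('V')(Function('B')(Function('C')(Pow(Add(-1, 5), -1), 1), -27), -195), Pow(594192, -1)) = Mul(Mul(Pow(2, Rational(1, 2)), Pow(Mul(Pow(-27, -1), Pow(Add(1, -2), -1)), Rational(1, 2))), Pow(594192, -1)) = Mul(Mul(Pow(2, Rational(1, 2)), Pow(Mul(Rational(-1, 27), Pow(-1, -1)), Rational(1, 2))), Rational(1, 594192)) = Mul(Mul(Pow(2, Rational(1, 2)), Pow(Mul(Rational(-1, 27), -1), Rational(1, 2))), Rational(1, 594192)) = Mul(Mul(Pow(2, Rational(1, 2)), Pow(Rational(1, 27), Rational(1, 2))), Rational(1, 594192)) = Mul(Mul(Pow(2, Rational(1, 2)), Mul(Rational(1, 9), Pow(3, Rational(1, 2)))), Rational(1, 594192)) = Mul(Mul(Rational(1, 9), Pow(6, Rational(1, 2))), Rational(1, 594192)) = Mul(Rational(1, 5347728), Pow(6, Rational(1, 2)))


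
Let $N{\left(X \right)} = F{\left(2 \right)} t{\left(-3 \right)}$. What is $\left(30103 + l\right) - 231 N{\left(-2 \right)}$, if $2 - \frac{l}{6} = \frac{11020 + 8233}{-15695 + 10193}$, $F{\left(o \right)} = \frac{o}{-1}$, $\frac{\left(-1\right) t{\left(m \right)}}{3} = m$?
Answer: $\frac{31447594}{917} \approx 34294.0$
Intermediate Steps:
$t{\left(m \right)} = - 3 m$
$F{\left(o \right)} = - o$ ($F{\left(o \right)} = o \left(-1\right) = - o$)
$N{\left(X \right)} = -18$ ($N{\left(X \right)} = \left(-1\right) 2 \left(\left(-3\right) \left(-3\right)\right) = \left(-2\right) 9 = -18$)
$l = \frac{30257}{917}$ ($l = 12 - 6 \frac{11020 + 8233}{-15695 + 10193} = 12 - 6 \frac{19253}{-5502} = 12 - 6 \cdot 19253 \left(- \frac{1}{5502}\right) = 12 - - \frac{19253}{917} = 12 + \frac{19253}{917} = \frac{30257}{917} \approx 32.996$)
$\left(30103 + l\right) - 231 N{\left(-2 \right)} = \left(30103 + \frac{30257}{917}\right) - -4158 = \frac{27634708}{917} + 4158 = \frac{31447594}{917}$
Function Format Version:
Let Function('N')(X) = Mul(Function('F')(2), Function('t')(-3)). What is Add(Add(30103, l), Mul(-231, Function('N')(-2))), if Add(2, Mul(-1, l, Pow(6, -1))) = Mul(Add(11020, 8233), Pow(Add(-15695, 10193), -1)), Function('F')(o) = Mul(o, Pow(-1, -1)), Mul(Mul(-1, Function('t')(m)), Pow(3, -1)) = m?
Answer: Rational(31447594, 917) ≈ 34294.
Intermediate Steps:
Function('t')(m) = Mul(-3, m)
Function('F')(o) = Mul(-1, o) (Function('F')(o) = Mul(o, -1) = Mul(-1, o))
Function('N')(X) = -18 (Function('N')(X) = Mul(Mul(-1, 2), Mul(-3, -3)) = Mul(-2, 9) = -18)
l = Rational(30257, 917) (l = Add(12, Mul(-6, Mul(Add(11020, 8233), Pow(Add(-15695, 10193), -1)))) = Add(12, Mul(-6, Mul(19253, Pow(-5502, -1)))) = Add(12, Mul(-6, Mul(19253, Rational(-1, 5502)))) = Add(12, Mul(-6, Rational(-19253, 5502))) = Add(12, Rational(19253, 917)) = Rational(30257, 917) ≈ 32.996)
Add(Add(30103, l), Mul(-231, Function('N')(-2))) = Add(Add(30103, Rational(30257, 917)), Mul(-231, -18)) = Add(Rational(27634708, 917), 4158) = Rational(31447594, 917)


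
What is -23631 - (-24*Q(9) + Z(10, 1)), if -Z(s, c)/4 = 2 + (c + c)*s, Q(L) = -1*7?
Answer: -23711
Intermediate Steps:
Q(L) = -7
Z(s, c) = -8 - 8*c*s (Z(s, c) = -4*(2 + (c + c)*s) = -4*(2 + (2*c)*s) = -4*(2 + 2*c*s) = -8 - 8*c*s)
-23631 - (-24*Q(9) + Z(10, 1)) = -23631 - (-24*(-7) + (-8 - 8*1*10)) = -23631 - (168 + (-8 - 80)) = -23631 - (168 - 88) = -23631 - 1*80 = -23631 - 80 = -23711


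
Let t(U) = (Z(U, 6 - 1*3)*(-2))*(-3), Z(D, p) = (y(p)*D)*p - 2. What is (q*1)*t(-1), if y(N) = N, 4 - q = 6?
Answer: 132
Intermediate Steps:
q = -2 (q = 4 - 1*6 = 4 - 6 = -2)
Z(D, p) = -2 + D*p**2 (Z(D, p) = (p*D)*p - 2 = (D*p)*p - 2 = D*p**2 - 2 = -2 + D*p**2)
t(U) = -12 + 54*U (t(U) = ((-2 + U*(6 - 1*3)**2)*(-2))*(-3) = ((-2 + U*(6 - 3)**2)*(-2))*(-3) = ((-2 + U*3**2)*(-2))*(-3) = ((-2 + U*9)*(-2))*(-3) = ((-2 + 9*U)*(-2))*(-3) = (4 - 18*U)*(-3) = -12 + 54*U)
(q*1)*t(-1) = (-2*1)*(-12 + 54*(-1)) = -2*(-12 - 54) = -2*(-66) = 132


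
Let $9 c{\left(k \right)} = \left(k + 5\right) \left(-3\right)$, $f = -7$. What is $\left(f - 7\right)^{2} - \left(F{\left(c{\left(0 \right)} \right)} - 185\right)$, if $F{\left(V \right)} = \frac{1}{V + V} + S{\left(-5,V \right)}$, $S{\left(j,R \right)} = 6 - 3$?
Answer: $\frac{3783}{10} \approx 378.3$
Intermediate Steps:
$S{\left(j,R \right)} = 3$
$c{\left(k \right)} = - \frac{5}{3} - \frac{k}{3}$ ($c{\left(k \right)} = \frac{\left(k + 5\right) \left(-3\right)}{9} = \frac{\left(5 + k\right) \left(-3\right)}{9} = \frac{-15 - 3 k}{9} = - \frac{5}{3} - \frac{k}{3}$)
$F{\left(V \right)} = 3 + \frac{1}{2 V}$ ($F{\left(V \right)} = \frac{1}{V + V} + 3 = \frac{1}{2 V} + 3 = 3 + \frac{1}{2 V}$)
$\left(f - 7\right)^{2} - \left(F{\left(c{\left(0 \right)} \right)} - 185\right) = \left(-7 - 7\right)^{2} - \left(\left(3 + \frac{1}{2 \left(- \frac{5}{3} - 0\right)}\right) - 185\right) = \left(-14\right)^{2} - \left(\left(3 + \frac{1}{2 \left(- \frac{5}{3} + 0\right)}\right) - 185\right) = 196 - \left(\left(3 + \frac{1}{2 \left(- \frac{5}{3}\right)}\right) - 185\right) = 196 - \left(\left(3 + \frac{1}{2} \left(- \frac{3}{5}\right)\right) - 185\right) = 196 - \left(\left(3 - \frac{3}{10}\right) - 185\right) = 196 - \left(\frac{27}{10} - 185\right) = 196 - - \frac{1823}{10} = 196 + \frac{1823}{10} = \frac{3783}{10}$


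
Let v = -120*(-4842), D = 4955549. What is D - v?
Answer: 4374509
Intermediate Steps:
v = 581040
D - v = 4955549 - 1*581040 = 4955549 - 581040 = 4374509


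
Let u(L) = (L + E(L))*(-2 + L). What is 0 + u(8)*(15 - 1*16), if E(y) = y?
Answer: -96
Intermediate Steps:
u(L) = 2*L*(-2 + L) (u(L) = (L + L)*(-2 + L) = (2*L)*(-2 + L) = 2*L*(-2 + L))
0 + u(8)*(15 - 1*16) = 0 + (2*8*(-2 + 8))*(15 - 1*16) = 0 + (2*8*6)*(15 - 16) = 0 + 96*(-1) = 0 - 96 = -96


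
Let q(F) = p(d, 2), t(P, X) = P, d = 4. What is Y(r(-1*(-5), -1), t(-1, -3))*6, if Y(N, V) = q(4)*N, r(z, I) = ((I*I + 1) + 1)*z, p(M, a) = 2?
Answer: 180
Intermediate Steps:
q(F) = 2
r(z, I) = z*(2 + I²) (r(z, I) = ((I² + 1) + 1)*z = ((1 + I²) + 1)*z = (2 + I²)*z = z*(2 + I²))
Y(N, V) = 2*N
Y(r(-1*(-5), -1), t(-1, -3))*6 = (2*((-1*(-5))*(2 + (-1)²)))*6 = (2*(5*(2 + 1)))*6 = (2*(5*3))*6 = (2*15)*6 = 30*6 = 180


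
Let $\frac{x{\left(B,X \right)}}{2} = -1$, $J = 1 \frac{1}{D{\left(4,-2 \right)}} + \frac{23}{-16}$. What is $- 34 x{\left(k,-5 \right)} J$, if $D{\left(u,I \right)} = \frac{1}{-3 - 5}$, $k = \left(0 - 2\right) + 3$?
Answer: $- \frac{2567}{4} \approx -641.75$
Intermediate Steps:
$k = 1$ ($k = -2 + 3 = 1$)
$D{\left(u,I \right)} = - \frac{1}{8}$ ($D{\left(u,I \right)} = \frac{1}{-8} = - \frac{1}{8}$)
$J = - \frac{151}{16}$ ($J = 1 \frac{1}{- \frac{1}{8}} + \frac{23}{-16} = 1 \left(-8\right) + 23 \left(- \frac{1}{16}\right) = -8 - \frac{23}{16} = - \frac{151}{16} \approx -9.4375$)
$x{\left(B,X \right)} = -2$ ($x{\left(B,X \right)} = 2 \left(-1\right) = -2$)
$- 34 x{\left(k,-5 \right)} J = \left(-34\right) \left(-2\right) \left(- \frac{151}{16}\right) = 68 \left(- \frac{151}{16}\right) = - \frac{2567}{4}$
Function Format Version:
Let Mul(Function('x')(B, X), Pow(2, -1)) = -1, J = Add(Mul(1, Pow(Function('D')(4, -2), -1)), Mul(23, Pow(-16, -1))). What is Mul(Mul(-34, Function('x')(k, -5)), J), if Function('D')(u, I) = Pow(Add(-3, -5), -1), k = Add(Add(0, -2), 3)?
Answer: Rational(-2567, 4) ≈ -641.75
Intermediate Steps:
k = 1 (k = Add(-2, 3) = 1)
Function('D')(u, I) = Rational(-1, 8) (Function('D')(u, I) = Pow(-8, -1) = Rational(-1, 8))
J = Rational(-151, 16) (J = Add(Mul(1, Pow(Rational(-1, 8), -1)), Mul(23, Pow(-16, -1))) = Add(Mul(1, -8), Mul(23, Rational(-1, 16))) = Add(-8, Rational(-23, 16)) = Rational(-151, 16) ≈ -9.4375)
Function('x')(B, X) = -2 (Function('x')(B, X) = Mul(2, -1) = -2)
Mul(Mul(-34, Function('x')(k, -5)), J) = Mul(Mul(-34, -2), Rational(-151, 16)) = Mul(68, Rational(-151, 16)) = Rational(-2567, 4)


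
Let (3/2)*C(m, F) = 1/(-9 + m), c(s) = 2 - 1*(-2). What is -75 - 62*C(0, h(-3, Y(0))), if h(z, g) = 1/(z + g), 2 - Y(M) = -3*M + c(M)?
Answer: -1901/27 ≈ -70.407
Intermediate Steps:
c(s) = 4 (c(s) = 2 + 2 = 4)
Y(M) = -2 + 3*M (Y(M) = 2 - (-3*M + 4) = 2 - (4 - 3*M) = 2 + (-4 + 3*M) = -2 + 3*M)
h(z, g) = 1/(g + z)
C(m, F) = 2/(3*(-9 + m))
-75 - 62*C(0, h(-3, Y(0))) = -75 - 124/(3*(-9 + 0)) = -75 - 124/(3*(-9)) = -75 - 124*(-1)/(3*9) = -75 - 62*(-2/27) = -75 + 124/27 = -1901/27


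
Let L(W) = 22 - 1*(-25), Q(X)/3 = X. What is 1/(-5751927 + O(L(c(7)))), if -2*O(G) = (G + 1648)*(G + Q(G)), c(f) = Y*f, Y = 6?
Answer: -1/5911257 ≈ -1.6917e-7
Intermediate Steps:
Q(X) = 3*X
c(f) = 6*f
L(W) = 47 (L(W) = 22 + 25 = 47)
O(G) = -2*G*(1648 + G) (O(G) = -(G + 1648)*(G + 3*G)/2 = -(1648 + G)*4*G/2 = -2*G*(1648 + G))
1/(-5751927 + O(L(c(7)))) = 1/(-5751927 + 2*47*(-1648 - 1*47)) = 1/(-5751927 + 2*47*(-1648 - 47)) = 1/(-5751927 + 2*47*(-1695)) = 1/(-5751927 - 159330) = 1/(-5911257) = -1/5911257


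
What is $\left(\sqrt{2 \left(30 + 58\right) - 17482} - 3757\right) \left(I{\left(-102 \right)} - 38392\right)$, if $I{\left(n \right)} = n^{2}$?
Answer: $105150916 - 27988 i \sqrt{17306} \approx 1.0515 \cdot 10^{8} - 3.6819 \cdot 10^{6} i$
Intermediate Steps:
$\left(\sqrt{2 \left(30 + 58\right) - 17482} - 3757\right) \left(I{\left(-102 \right)} - 38392\right) = \left(\sqrt{2 \left(30 + 58\right) - 17482} - 3757\right) \left(\left(-102\right)^{2} - 38392\right) = \left(\sqrt{2 \cdot 88 - 17482} - 3757\right) \left(10404 - 38392\right) = \left(\sqrt{176 - 17482} - 3757\right) \left(-27988\right) = \left(\sqrt{-17306} - 3757\right) \left(-27988\right) = \left(i \sqrt{17306} - 3757\right) \left(-27988\right) = \left(-3757 + i \sqrt{17306}\right) \left(-27988\right) = 105150916 - 27988 i \sqrt{17306}$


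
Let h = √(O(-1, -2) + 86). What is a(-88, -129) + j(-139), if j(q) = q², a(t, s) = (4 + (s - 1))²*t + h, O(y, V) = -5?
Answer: -1377758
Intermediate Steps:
h = 9 (h = √(-5 + 86) = √81 = 9)
a(t, s) = 9 + t*(3 + s)² (a(t, s) = (4 + (s - 1))²*t + 9 = (4 + (-1 + s))²*t + 9 = (3 + s)²*t + 9 = t*(3 + s)² + 9 = 9 + t*(3 + s)²)
a(-88, -129) + j(-139) = (9 - 88*(3 - 129)²) + (-139)² = (9 - 88*(-126)²) + 19321 = (9 - 88*15876) + 19321 = (9 - 1397088) + 19321 = -1397079 + 19321 = -1377758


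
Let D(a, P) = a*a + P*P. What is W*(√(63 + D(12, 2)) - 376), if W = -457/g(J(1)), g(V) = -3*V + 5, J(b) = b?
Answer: 85916 - 457*√211/2 ≈ 82597.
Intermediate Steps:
g(V) = 5 - 3*V
D(a, P) = P² + a² (D(a, P) = a² + P² = P² + a²)
W = -457/2 (W = -457/(5 - 3*1) = -457/(5 - 3) = -457/2 ≈ -228.50)
W*(√(63 + D(12, 2)) - 376) = -457*(√(63 + (2² + 12²)) - 376)/2 = -457*(√(63 + (4 + 144)) - 376)/2 = -457*(√(63 + 148) - 376)/2 = -457*(√211 - 376)/2 = -457*(-376 + √211)/2 = 85916 - 457*√211/2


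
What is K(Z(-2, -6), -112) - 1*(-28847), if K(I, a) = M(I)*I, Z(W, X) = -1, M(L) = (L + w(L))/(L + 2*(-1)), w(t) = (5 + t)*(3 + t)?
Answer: 86548/3 ≈ 28849.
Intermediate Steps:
w(t) = (3 + t)*(5 + t)
M(L) = (15 + L² + 9*L)/(-2 + L) (M(L) = (L + (15 + L² + 8*L))/(L + 2*(-1)) = (15 + L² + 9*L)/(L - 2) = (15 + L² + 9*L)/(-2 + L))
K(I, a) = I*(15 + I² + 9*I)/(-2 + I) (K(I, a) = ((15 + I² + 9*I)/(-2 + I))*I = I*(15 + I² + 9*I)/(-2 + I))
K(Z(-2, -6), -112) - 1*(-28847) = -(15 + (-1)² + 9*(-1))/(-2 - 1) - 1*(-28847) = -1*(15 + 1 - 9)/(-3) + 28847 = -1*(-⅓)*7 + 28847 = 7/3 + 28847 = 86548/3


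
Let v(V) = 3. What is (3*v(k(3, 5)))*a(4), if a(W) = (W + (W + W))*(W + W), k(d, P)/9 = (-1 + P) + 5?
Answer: 864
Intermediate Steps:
k(d, P) = 36 + 9*P (k(d, P) = 9*((-1 + P) + 5) = 9*(4 + P) = 36 + 9*P)
a(W) = 6*W² (a(W) = (W + 2*W)*(2*W) = (3*W)*(2*W) = 6*W²)
(3*v(k(3, 5)))*a(4) = (3*3)*(6*4²) = 9*(6*16) = 9*96 = 864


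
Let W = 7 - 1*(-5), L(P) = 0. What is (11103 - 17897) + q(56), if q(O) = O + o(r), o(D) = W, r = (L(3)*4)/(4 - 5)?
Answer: -6726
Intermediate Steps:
r = 0 (r = (0*4)/(4 - 5) = 0/(-1) = 0*(-1) = 0)
W = 12 (W = 7 + 5 = 12)
o(D) = 12
q(O) = 12 + O (q(O) = O + 12 = 12 + O)
(11103 - 17897) + q(56) = (11103 - 17897) + (12 + 56) = -6794 + 68 = -6726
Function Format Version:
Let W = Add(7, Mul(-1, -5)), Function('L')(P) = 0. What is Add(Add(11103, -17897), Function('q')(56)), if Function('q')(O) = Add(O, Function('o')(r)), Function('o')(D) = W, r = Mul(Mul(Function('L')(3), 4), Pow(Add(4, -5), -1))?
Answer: -6726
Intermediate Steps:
r = 0 (r = Mul(Mul(0, 4), Pow(Add(4, -5), -1)) = Mul(0, Pow(-1, -1)) = Mul(0, -1) = 0)
W = 12 (W = Add(7, 5) = 12)
Function('o')(D) = 12
Function('q')(O) = Add(12, O) (Function('q')(O) = Add(O, 12) = Add(12, O))
Add(Add(11103, -17897), Function('q')(56)) = Add(Add(11103, -17897), Add(12, 56)) = Add(-6794, 68) = -6726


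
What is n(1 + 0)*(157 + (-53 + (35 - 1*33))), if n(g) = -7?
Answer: -742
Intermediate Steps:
n(1 + 0)*(157 + (-53 + (35 - 1*33))) = -7*(157 + (-53 + (35 - 1*33))) = -7*(157 + (-53 + (35 - 33))) = -7*(157 + (-53 + 2)) = -7*(157 - 51) = -7*106 = -742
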